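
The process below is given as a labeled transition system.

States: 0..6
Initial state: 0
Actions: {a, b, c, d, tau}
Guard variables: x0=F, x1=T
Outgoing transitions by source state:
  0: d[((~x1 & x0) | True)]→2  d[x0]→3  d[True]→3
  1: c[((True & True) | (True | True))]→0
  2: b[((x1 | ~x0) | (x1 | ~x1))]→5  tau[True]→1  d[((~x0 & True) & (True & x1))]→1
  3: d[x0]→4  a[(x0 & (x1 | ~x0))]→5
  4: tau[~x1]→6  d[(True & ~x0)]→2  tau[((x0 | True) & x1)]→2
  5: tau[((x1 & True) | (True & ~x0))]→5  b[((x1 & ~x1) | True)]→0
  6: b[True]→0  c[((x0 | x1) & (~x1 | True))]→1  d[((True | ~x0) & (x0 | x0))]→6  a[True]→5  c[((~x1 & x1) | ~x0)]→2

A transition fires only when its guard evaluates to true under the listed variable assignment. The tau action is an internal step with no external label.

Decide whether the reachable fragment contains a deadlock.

Reachable = {0,1,2,3,5}
  0: d→2  d→3  [2 exit(s)]
  1: c→0  [1 exit(s)]
  2: b→5  d→1  tau→1  [3 exit(s)]
  3: ∅  [deadlock]
  5: b→0  tau→5  [2 exit(s)]
witness 3: d

Answer: DEADLOCK at state 3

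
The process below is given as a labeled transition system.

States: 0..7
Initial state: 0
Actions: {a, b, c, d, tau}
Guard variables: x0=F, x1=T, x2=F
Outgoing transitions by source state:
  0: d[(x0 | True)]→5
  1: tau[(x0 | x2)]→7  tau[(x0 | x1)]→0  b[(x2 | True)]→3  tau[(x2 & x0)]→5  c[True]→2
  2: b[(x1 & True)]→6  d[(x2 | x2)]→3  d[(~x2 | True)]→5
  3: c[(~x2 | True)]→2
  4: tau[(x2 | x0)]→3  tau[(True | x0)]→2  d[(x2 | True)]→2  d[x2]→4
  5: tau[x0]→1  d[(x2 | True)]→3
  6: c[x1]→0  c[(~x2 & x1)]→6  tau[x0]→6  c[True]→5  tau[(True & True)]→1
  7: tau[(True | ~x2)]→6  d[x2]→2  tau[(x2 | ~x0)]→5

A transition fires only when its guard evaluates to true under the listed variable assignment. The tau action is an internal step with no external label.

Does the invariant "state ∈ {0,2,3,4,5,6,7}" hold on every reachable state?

Answer: INVARIANT VIOLATED at state 1

Working:
Inv-set: {0,2,3,4,5,6,7}
R = {0,1,2,3,5,6}
  0: safe
  1: ✗ unsafe
  2: safe
  3: safe
  5: safe
  6: safe
reach 1 via d·d·c·b·tau — violates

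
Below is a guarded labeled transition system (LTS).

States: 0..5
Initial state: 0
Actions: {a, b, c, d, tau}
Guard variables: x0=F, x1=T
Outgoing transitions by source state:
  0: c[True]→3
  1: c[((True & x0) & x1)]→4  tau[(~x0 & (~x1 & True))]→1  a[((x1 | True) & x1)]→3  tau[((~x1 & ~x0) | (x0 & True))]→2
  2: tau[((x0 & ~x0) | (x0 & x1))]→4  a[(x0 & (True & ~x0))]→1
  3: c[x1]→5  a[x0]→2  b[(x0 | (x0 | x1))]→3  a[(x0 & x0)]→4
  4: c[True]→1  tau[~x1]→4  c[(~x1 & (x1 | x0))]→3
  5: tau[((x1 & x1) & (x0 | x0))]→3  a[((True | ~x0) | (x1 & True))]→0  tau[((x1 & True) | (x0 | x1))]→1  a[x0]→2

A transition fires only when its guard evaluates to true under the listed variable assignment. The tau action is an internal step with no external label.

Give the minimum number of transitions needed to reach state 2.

Answer: UNREACHABLE

Trace:
Layered search for 2:
  depth 0: {0}
  depth 1: {3}
  depth 2: {5}
  depth 3: {1}
2 never appears.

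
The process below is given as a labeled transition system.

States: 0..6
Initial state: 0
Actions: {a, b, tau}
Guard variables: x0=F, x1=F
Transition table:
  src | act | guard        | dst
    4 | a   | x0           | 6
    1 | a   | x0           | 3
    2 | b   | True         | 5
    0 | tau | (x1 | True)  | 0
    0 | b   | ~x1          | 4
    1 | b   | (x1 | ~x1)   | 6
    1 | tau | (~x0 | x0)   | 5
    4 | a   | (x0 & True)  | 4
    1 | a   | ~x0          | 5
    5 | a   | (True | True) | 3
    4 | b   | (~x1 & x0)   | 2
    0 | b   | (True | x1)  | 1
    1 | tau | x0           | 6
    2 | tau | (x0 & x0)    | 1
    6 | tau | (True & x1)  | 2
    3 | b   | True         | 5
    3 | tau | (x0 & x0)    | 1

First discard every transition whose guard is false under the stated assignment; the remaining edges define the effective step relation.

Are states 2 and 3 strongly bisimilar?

Answer: BISIMILAR

Working:
Refine partition for ~:
  π0 = {{0,1,2,3,4,5,6}}
  π1 = {{0},{1},{2,3},{4,6},{5}}
5 equivalence class(es) (converged in 2)
class of 2: {2,3}; class of 3: {2,3}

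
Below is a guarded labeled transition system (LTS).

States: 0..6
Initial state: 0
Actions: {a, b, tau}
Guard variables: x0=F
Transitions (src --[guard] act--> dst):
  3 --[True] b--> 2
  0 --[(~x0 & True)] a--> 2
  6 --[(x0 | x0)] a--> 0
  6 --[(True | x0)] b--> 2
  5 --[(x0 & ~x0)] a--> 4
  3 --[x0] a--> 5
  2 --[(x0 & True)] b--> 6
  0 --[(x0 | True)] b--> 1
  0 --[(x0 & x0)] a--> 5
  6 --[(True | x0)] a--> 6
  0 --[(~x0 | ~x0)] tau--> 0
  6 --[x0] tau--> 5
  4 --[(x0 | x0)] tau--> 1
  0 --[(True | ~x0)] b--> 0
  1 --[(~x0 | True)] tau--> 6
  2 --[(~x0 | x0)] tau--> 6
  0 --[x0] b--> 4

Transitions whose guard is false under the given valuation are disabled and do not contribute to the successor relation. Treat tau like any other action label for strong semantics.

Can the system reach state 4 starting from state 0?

After dropping false guards: 9 live edges.
L0 = {0}
L1 = {1,2}  now seen {0,1,2}
L2 = {6}  now seen {0,1,2,6}
Reach set: {0,1,2,6}

Answer: UNREACHABLE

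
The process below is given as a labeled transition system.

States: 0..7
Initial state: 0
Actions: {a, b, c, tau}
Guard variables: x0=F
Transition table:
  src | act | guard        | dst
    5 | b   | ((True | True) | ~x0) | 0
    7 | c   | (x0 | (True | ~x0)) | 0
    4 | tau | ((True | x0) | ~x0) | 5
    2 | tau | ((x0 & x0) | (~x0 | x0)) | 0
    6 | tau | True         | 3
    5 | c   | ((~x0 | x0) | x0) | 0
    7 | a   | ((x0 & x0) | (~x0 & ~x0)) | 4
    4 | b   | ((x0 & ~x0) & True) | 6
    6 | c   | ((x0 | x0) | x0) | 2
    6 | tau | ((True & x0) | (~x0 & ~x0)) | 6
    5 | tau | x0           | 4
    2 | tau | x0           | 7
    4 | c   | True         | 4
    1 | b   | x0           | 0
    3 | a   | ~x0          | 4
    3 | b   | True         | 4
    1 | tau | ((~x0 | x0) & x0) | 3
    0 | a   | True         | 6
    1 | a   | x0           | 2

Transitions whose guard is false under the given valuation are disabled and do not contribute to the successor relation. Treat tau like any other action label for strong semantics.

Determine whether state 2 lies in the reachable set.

After dropping false guards: 12 live edges.
depth 0: {0}
depth 1: {6}  cumulative {0,6}
depth 2: {3}  cumulative {0,3,6}
depth 3: {4}  cumulative {0,3,4,6}
depth 4: {5}  cumulative {0,3,4,5,6}
R = {0,3,4,5,6}

Answer: UNREACHABLE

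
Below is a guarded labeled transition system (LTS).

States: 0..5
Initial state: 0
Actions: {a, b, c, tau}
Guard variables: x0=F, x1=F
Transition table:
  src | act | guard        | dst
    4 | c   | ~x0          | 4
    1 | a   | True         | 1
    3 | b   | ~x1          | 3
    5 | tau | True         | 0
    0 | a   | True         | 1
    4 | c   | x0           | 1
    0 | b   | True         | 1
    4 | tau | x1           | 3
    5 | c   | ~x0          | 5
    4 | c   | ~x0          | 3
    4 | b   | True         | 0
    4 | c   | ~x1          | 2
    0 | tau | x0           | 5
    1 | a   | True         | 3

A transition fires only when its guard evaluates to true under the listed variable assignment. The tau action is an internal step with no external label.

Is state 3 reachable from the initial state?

Answer: REACHABLE

Analysis:
Guard filter leaves 11 enabled edge(s).
Layer 0: {0}
Layer 1: {1}  total {0,1}
Layer 2: {3}  total {0,1,3}
R = {0,1,3}
witness 3: a·a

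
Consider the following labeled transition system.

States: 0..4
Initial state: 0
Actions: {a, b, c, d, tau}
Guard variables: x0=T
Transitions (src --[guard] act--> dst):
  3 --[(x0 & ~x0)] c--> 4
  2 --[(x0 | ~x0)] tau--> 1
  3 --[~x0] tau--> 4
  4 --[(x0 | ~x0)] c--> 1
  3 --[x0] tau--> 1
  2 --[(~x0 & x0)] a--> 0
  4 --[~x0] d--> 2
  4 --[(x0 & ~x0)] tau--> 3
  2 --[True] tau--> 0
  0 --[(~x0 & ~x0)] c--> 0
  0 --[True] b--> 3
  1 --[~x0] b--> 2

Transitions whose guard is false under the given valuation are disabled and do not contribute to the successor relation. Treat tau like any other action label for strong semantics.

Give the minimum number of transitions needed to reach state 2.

BFS to 2:
  Layer 0: {0}
  Layer 1: {3}
  Layer 2: {1}
2 never appears.

Answer: UNREACHABLE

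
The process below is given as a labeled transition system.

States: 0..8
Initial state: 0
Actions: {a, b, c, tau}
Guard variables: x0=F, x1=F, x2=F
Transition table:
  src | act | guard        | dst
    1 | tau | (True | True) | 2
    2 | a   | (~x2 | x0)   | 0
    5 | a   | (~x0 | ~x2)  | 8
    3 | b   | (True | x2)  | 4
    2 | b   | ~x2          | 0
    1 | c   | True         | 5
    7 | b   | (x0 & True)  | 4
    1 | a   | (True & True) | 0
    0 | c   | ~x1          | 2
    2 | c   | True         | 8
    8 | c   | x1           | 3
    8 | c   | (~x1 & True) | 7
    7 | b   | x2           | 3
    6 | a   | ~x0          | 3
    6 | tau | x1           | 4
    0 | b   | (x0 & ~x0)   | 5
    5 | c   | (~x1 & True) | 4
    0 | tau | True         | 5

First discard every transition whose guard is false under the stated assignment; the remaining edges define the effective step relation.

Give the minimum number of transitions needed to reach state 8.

Answer: 2

Analysis:
Breadth-first toward 8:
  L0 = {0}
  L1 = {2,5}
  L2 = {4,8}
depth(8)=2, e.g. c·c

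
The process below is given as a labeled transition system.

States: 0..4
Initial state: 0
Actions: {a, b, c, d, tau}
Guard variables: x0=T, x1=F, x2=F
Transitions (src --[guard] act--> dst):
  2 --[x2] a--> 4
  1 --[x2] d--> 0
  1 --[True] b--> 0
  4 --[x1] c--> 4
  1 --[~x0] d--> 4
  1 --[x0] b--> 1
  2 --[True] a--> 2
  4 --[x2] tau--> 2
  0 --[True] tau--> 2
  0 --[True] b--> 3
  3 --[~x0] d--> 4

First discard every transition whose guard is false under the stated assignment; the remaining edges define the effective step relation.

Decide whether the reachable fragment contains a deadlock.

R = {0,2,3}
  0: b→3  tau→2  [2 out]
  2: a→2  [1 out]
  3: ∅  [deadlock]
witness 3: b

Answer: DEADLOCK at state 3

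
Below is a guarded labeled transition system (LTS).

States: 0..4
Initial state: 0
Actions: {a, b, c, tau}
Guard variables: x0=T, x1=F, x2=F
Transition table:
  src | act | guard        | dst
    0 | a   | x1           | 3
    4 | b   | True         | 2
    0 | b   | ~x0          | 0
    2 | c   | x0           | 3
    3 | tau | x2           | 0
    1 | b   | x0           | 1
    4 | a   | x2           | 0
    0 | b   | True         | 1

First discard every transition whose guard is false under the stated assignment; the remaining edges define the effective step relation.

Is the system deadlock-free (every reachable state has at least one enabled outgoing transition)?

Reachable = {0,1}
  0: b→1  [1 out]
  1: b→1  [1 out]

Answer: DEADLOCK-FREE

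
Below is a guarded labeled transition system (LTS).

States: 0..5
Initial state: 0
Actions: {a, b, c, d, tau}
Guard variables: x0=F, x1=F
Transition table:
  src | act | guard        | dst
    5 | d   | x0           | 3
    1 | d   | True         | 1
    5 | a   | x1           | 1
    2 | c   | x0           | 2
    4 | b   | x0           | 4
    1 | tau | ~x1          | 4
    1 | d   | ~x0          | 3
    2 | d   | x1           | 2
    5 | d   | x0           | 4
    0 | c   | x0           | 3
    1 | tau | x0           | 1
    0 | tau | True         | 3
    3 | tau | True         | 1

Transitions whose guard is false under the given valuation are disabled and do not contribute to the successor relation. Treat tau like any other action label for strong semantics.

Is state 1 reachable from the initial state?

Answer: REACHABLE

Working:
5 transition(s) survive guard evaluation.
depth 0: {0}
depth 1: {3}  cumulative {0,3}
depth 2: {1}  cumulative {0,1,3}
depth 3: {4}  cumulative {0,1,3,4}
Reachable = {0,1,3,4}
witness 1: tau·tau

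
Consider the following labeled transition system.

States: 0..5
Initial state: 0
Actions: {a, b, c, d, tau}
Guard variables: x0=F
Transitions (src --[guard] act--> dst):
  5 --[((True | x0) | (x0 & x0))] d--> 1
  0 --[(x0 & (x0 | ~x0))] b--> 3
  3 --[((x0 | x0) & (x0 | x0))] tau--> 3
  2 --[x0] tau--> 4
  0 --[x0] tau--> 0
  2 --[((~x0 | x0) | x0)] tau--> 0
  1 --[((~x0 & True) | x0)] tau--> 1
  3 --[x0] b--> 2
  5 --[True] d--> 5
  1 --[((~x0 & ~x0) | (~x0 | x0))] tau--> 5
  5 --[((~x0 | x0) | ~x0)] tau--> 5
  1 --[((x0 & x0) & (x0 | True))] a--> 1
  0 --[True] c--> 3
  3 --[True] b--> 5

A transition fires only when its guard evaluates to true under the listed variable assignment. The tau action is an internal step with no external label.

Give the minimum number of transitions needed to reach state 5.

Answer: 2

Trace:
Breadth-first toward 5:
  L0 = {0}
  L1 = {3}
  L2 = {5}
depth(5)=2, e.g. c·b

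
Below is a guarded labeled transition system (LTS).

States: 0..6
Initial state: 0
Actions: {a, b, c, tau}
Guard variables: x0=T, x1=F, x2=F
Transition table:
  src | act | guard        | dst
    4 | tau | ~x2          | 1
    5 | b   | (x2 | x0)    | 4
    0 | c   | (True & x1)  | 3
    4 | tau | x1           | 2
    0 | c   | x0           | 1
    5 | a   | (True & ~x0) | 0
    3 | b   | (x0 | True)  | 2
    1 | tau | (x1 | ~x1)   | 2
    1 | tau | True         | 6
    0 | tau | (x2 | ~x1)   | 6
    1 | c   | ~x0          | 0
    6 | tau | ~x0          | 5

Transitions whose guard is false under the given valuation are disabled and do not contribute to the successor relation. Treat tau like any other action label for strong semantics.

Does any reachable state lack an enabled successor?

Reach set: {0,1,2,6}
  0: c→1  tau→6  [2 exit(s)]
  1: tau→2  tau→6  [2 exit(s)]
  2: ∅  [STUCK]
  6: ∅  [STUCK]
Path to 2: c·tau

Answer: DEADLOCK at state 2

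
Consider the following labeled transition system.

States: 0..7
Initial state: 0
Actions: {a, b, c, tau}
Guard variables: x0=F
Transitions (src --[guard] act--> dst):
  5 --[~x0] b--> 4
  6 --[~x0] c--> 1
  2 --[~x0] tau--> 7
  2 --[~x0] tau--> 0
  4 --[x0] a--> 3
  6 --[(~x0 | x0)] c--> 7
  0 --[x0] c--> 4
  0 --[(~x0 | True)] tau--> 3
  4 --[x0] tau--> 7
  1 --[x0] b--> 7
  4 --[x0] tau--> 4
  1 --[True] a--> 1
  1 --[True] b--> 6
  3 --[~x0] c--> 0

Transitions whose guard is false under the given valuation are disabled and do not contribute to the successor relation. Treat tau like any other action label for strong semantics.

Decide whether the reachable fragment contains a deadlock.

R = {0,3}
  0: tau→3  [deg 1]
  3: c→0  [deg 1]

Answer: DEADLOCK-FREE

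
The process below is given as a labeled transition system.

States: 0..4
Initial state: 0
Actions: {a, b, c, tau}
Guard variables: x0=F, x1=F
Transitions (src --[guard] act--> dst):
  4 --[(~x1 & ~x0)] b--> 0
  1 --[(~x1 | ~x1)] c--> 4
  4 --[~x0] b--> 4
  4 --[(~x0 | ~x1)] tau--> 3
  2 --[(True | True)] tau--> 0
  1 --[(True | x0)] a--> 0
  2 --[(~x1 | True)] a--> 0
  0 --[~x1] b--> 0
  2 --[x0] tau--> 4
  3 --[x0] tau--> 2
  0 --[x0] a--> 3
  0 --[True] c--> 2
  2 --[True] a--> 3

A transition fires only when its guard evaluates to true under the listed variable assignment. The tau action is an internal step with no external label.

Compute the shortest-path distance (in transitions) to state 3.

Layered search for 3:
  Layer 0: {0}
  Layer 1: {2}
  Layer 2: {3}
first hit 3 at d=2 via c·a

Answer: 2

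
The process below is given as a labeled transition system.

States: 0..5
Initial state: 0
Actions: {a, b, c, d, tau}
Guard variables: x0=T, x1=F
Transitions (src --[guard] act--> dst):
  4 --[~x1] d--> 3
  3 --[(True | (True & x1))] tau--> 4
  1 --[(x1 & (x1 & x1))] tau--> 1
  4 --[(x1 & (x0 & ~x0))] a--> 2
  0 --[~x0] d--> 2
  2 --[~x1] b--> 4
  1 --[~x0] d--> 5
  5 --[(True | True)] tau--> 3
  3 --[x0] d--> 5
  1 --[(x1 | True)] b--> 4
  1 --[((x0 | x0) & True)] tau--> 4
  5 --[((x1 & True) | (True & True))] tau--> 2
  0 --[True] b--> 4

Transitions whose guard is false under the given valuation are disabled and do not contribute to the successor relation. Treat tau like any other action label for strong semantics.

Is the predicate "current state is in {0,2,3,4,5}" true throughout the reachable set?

Answer: INVARIANT HOLDS

Trace:
Safe = {0,2,3,4,5}
Reachable = {0,2,3,4,5}
  0: ✓
  2: ✓
  3: ✓
  4: ✓
  5: ✓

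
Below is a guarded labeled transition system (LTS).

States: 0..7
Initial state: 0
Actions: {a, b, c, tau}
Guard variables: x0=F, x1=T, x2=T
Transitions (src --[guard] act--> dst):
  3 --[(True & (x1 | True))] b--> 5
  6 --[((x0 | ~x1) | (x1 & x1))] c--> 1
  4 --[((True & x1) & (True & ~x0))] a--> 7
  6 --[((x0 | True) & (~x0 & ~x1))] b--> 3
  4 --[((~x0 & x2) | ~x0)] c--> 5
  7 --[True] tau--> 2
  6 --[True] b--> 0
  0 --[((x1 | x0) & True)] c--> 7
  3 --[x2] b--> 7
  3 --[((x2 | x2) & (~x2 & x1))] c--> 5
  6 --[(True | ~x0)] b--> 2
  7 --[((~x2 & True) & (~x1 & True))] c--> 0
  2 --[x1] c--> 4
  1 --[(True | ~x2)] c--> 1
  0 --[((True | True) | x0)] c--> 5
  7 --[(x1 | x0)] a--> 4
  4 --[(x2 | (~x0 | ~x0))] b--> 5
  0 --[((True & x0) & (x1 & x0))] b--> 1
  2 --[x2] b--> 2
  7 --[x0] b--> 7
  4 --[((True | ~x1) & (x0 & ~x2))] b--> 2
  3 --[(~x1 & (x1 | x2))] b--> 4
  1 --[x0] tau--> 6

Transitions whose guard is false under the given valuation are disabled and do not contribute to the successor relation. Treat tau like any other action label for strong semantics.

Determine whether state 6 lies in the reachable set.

After dropping false guards: 15 live edges.
L0 = {0}
L1 = {5,7}  total {0,5,7}
L2 = {2,4}  total {0,2,4,5,7}
R = {0,2,4,5,7}

Answer: UNREACHABLE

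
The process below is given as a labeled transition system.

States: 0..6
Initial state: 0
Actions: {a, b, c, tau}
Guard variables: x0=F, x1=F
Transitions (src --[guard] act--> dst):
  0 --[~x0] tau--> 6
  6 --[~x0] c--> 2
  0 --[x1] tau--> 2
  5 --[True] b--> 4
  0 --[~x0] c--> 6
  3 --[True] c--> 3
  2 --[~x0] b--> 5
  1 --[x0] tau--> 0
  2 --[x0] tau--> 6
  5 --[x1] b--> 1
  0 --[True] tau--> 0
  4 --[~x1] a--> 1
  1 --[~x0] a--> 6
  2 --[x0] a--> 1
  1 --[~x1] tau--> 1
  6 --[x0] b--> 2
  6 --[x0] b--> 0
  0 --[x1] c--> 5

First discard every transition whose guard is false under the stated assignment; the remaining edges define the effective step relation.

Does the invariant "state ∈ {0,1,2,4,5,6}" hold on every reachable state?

Inv-set: {0,1,2,4,5,6}
Reach set: {0,1,2,4,5,6}
  0: ✓
  1: ✓
  2: ✓
  4: ✓
  5: ✓
  6: ✓

Answer: INVARIANT HOLDS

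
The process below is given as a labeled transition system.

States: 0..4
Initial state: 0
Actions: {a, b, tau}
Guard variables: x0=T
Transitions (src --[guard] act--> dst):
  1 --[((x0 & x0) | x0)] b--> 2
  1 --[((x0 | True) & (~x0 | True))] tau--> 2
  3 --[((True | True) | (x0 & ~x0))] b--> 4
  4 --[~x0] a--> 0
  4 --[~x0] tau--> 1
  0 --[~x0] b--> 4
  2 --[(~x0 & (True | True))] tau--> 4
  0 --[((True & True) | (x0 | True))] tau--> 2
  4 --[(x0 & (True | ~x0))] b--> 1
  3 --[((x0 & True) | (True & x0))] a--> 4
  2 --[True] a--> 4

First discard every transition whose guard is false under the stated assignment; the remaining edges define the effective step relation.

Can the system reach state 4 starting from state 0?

7 transition(s) survive guard evaluation.
depth 0: {0}
depth 1: {2}  now seen {0,2}
depth 2: {4}  now seen {0,2,4}
depth 3: {1}  now seen {0,1,2,4}
Reachable = {0,1,2,4}
witness 4: tau·a

Answer: REACHABLE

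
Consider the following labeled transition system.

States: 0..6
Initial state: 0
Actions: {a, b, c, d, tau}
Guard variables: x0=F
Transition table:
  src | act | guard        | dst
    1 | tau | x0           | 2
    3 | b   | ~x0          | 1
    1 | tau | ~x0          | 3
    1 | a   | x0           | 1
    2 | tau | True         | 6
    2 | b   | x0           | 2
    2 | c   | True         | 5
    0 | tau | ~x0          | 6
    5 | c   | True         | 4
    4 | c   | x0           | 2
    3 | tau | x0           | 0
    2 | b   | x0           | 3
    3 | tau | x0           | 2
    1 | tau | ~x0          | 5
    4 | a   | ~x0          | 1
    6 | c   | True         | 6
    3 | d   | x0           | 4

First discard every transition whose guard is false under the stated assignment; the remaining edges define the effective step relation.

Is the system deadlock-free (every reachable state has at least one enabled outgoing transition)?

R = {0,6}
  0: tau→6  [deg 1]
  6: c→6  [deg 1]

Answer: DEADLOCK-FREE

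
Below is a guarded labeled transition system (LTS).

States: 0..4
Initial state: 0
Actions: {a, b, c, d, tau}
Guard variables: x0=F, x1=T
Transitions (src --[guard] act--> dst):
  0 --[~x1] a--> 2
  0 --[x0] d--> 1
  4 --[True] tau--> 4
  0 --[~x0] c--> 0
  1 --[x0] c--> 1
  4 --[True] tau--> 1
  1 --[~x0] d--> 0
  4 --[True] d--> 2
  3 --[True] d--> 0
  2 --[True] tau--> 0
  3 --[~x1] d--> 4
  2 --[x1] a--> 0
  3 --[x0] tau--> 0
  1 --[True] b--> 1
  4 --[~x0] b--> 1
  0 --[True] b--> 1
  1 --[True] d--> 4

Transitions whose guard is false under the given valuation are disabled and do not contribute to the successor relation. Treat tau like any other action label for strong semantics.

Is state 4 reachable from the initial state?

12 transition(s) survive guard evaluation.
L0 = {0}
L1 = {1}  total {0,1}
L2 = {4}  total {0,1,4}
L3 = {2}  total {0,1,2,4}
Reachable = {0,1,2,4}
witness 4: b·d

Answer: REACHABLE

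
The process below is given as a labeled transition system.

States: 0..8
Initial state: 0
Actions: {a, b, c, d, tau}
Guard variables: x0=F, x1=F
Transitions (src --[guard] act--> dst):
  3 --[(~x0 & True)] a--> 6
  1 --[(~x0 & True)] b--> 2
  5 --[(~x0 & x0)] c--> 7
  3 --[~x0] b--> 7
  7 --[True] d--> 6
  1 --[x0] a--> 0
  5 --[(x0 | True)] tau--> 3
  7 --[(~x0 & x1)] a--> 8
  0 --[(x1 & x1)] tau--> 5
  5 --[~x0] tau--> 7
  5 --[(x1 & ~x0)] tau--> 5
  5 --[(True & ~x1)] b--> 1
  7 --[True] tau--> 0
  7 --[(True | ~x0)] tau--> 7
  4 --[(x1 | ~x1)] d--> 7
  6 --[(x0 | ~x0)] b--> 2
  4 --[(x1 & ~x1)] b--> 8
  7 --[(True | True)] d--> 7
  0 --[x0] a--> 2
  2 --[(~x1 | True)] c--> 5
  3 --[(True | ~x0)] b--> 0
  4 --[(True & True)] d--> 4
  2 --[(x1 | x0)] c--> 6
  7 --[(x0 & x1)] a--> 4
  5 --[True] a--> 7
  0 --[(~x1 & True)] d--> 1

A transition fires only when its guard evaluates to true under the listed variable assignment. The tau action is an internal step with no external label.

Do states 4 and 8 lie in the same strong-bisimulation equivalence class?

Bisimulation quotient by refinement:
  π0 = {{0,1,2,3,4,5,6,7,8}}
  π1 = {{0,4},{1,6},{2},{3},{5},{7},{8}}
  π2 = {{0},{1,6},{2},{3},{4},{5},{7},{8}}
Fixed point at round 3; 8 class(es).
4∈{4}, 8∈{8}

Answer: NOT BISIMILAR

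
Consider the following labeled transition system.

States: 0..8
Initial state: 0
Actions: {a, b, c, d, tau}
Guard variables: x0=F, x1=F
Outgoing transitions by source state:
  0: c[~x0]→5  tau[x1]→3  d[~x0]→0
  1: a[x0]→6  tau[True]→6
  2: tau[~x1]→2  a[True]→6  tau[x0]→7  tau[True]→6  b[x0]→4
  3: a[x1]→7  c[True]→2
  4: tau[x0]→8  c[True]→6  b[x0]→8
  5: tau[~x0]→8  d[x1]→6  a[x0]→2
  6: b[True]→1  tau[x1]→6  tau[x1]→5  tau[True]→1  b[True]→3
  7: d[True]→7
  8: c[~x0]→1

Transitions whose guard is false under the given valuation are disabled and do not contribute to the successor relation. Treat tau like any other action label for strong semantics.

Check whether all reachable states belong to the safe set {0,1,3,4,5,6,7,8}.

Answer: INVARIANT VIOLATED at state 2

Analysis:
Safe = {0,1,3,4,5,6,7,8}
Reachable = {0,1,2,3,5,6,8}
  0: safe
  1: safe
  2: ✗ unsafe
  3: safe
  5: safe
  6: safe
  8: safe
reach 2 via c·tau·c·tau·b·c — violates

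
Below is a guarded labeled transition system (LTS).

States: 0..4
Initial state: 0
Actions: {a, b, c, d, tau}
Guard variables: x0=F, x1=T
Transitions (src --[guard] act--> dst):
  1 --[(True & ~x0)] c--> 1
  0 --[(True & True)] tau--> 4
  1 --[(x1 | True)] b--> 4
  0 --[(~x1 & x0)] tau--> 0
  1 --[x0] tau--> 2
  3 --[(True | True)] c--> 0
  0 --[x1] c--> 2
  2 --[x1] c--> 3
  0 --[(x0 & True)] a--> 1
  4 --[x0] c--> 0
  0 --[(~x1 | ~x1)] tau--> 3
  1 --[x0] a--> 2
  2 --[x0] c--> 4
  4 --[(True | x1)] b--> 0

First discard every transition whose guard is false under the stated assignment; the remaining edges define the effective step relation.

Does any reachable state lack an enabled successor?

Answer: DEADLOCK-FREE

Working:
Reachable = {0,2,3,4}
  0: c→2  tau→4  [2 out]
  2: c→3  [1 out]
  3: c→0  [1 out]
  4: b→0  [1 out]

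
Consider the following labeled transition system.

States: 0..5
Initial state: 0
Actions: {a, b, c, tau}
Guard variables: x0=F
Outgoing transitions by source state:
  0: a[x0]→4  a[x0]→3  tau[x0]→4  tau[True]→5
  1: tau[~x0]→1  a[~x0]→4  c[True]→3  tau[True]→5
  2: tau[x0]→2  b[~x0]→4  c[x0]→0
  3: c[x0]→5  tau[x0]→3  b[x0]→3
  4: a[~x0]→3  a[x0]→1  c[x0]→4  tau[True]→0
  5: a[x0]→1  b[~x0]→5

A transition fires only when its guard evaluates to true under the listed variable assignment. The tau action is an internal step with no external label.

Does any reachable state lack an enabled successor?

Answer: DEADLOCK-FREE

Analysis:
Reach set: {0,5}
  0: tau→5  [1 exit(s)]
  5: b→5  [1 exit(s)]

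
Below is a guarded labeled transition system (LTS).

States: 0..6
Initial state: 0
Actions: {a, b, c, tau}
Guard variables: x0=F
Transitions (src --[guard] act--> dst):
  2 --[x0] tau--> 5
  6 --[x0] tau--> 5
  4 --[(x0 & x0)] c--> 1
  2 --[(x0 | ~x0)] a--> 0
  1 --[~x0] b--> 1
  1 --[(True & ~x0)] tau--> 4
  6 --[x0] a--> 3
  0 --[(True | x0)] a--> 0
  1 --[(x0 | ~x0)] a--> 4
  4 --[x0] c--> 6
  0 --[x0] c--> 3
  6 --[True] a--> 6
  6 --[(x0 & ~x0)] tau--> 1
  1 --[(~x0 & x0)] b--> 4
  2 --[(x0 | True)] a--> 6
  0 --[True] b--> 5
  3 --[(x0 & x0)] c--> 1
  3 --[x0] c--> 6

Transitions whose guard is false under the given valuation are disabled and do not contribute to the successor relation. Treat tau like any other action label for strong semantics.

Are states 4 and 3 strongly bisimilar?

Bisimulation quotient by refinement:
  π0 = {{0,1,2,3,4,5,6}}
  π1 = {{0},{1},{2,6},{3,4,5}}
  π2 = {{0},{1},{2},{3,4,5},{6}}
5 equivalence class(es) (converged in 3)
[4]={3,4,5}  [3]={3,4,5}

Answer: BISIMILAR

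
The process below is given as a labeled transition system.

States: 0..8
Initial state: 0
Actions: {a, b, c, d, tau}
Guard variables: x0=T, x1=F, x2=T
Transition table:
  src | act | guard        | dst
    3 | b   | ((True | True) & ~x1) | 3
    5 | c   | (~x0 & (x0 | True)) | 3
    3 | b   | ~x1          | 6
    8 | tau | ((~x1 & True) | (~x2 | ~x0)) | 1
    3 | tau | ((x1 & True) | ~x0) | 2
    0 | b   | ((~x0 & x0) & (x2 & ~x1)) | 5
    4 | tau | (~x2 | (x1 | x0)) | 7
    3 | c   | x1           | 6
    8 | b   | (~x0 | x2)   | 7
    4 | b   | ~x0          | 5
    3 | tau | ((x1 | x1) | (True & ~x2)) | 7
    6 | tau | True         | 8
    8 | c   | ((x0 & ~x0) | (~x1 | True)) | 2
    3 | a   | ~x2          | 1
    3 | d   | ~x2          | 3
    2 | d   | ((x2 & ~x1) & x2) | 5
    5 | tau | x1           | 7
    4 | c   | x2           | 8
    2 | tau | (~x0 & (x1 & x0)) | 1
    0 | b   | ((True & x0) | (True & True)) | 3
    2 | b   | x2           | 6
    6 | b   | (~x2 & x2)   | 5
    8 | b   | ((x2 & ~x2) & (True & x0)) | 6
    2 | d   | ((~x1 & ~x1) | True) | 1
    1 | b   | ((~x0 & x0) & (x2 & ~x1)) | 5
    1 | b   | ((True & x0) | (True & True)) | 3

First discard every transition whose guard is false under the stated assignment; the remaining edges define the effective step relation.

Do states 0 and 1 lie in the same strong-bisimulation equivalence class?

Bisimulation quotient by refinement:
  π0 = {{0,1,2,3,4,5,6,7,8}}
  π1 = {{0,1,3},{2},{4},{5,7},{6},{8}}
  π2 = {{0,1},{2},{3},{4},{5,7},{6},{8}}
Fixed point at round 3; 7 class(es).
0∈{0,1}, 1∈{0,1}

Answer: BISIMILAR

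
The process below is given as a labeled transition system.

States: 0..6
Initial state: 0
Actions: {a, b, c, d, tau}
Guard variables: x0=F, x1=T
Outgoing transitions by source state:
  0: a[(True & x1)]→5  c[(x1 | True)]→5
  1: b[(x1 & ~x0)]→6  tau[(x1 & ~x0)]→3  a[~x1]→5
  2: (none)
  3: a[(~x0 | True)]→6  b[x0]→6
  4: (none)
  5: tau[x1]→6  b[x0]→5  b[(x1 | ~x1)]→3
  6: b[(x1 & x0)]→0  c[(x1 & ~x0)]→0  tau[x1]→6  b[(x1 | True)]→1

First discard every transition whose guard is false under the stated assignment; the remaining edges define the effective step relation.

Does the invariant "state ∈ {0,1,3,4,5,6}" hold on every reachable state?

Answer: INVARIANT HOLDS

Trace:
Safe = {0,1,3,4,5,6}
Reach set: {0,1,3,5,6}
  0: ✓
  1: ✓
  3: ✓
  5: ✓
  6: ✓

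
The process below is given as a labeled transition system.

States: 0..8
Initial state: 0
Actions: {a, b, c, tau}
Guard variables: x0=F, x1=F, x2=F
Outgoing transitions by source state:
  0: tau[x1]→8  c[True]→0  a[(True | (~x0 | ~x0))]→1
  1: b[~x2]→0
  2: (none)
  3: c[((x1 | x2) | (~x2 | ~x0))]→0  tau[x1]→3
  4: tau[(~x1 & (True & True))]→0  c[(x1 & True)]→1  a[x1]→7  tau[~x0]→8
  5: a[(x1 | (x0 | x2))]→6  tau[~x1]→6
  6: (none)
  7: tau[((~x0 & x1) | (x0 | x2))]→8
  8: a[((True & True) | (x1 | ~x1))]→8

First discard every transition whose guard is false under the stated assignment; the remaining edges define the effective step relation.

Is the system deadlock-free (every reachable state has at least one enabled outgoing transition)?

Answer: DEADLOCK-FREE

Analysis:
R = {0,1}
  0: a→1  c→0  [2 out]
  1: b→0  [1 out]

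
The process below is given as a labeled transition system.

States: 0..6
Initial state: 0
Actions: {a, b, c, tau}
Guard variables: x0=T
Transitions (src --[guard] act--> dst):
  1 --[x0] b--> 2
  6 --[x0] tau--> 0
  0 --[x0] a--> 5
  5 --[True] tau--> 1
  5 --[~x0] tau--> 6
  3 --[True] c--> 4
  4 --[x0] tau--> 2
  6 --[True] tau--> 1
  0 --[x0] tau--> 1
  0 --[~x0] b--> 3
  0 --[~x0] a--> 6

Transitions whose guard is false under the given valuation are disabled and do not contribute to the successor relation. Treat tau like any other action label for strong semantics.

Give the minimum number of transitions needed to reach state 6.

Layered search for 6:
  Layer 0: {0}
  Layer 1: {1,5}
  Layer 2: {2}
6 never appears.

Answer: UNREACHABLE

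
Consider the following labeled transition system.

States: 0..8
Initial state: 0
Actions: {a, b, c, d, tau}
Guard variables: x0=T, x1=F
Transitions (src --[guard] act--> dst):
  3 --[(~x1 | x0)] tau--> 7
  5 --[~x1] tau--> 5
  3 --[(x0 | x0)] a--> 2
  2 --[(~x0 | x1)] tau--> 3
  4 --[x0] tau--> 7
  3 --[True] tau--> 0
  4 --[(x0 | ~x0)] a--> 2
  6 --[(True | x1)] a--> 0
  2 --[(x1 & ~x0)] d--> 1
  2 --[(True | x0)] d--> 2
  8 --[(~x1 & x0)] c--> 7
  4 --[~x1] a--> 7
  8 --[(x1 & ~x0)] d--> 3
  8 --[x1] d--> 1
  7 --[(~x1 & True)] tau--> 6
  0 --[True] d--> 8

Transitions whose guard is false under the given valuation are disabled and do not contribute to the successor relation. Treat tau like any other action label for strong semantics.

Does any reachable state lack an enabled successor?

Answer: DEADLOCK-FREE

Trace:
Reach set: {0,6,7,8}
  0: d→8  [deg 1]
  6: a→0  [deg 1]
  7: tau→6  [deg 1]
  8: c→7  [deg 1]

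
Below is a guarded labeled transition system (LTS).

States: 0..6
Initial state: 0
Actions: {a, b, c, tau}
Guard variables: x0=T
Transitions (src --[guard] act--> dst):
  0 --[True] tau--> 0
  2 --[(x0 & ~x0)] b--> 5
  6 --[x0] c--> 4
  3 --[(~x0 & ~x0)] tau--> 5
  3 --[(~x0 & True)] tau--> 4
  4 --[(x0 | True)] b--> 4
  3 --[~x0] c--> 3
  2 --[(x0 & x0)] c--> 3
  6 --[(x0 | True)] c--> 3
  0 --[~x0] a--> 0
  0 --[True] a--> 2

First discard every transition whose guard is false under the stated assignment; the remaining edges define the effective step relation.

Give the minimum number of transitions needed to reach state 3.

Answer: 2

Working:
Breadth-first toward 3:
  Layer 0: {0}
  Layer 1: {2}
  Layer 2: {3}
depth(3)=2, e.g. a·c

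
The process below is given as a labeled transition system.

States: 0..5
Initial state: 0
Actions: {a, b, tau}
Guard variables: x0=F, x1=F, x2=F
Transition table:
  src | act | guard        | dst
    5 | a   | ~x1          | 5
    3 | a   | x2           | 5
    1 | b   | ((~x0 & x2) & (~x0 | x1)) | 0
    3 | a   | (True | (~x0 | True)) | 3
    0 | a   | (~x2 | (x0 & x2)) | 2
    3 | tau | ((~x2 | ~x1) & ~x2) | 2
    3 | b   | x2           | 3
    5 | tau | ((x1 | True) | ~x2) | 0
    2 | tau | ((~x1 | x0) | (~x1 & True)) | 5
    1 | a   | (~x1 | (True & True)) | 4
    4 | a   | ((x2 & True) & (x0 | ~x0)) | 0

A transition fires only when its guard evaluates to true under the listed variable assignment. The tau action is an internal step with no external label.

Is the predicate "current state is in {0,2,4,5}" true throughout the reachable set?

Answer: INVARIANT HOLDS

Trace:
Allowed set {0,2,4,5}
Reach set: {0,2,5}
  0: ✓
  2: ✓
  5: ✓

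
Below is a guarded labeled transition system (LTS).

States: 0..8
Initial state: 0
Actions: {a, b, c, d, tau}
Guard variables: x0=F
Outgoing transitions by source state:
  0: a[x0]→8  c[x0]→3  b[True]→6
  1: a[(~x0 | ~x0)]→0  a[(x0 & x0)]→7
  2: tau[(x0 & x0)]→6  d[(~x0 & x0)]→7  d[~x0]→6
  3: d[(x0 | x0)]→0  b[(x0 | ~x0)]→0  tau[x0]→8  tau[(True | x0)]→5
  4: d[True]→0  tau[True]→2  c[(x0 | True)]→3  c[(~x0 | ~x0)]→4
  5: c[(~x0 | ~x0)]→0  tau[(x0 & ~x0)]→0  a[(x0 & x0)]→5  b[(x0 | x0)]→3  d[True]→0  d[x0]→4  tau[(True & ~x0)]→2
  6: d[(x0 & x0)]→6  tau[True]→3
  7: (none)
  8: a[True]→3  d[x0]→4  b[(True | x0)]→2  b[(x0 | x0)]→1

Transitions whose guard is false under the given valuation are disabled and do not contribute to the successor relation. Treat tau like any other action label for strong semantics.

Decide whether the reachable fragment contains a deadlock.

Reach set: {0,2,3,5,6}
  0: b→6  [deg 1]
  2: d→6  [deg 1]
  3: b→0  tau→5  [deg 2]
  5: c→0  d→0  tau→2  [deg 3]
  6: tau→3  [deg 1]

Answer: DEADLOCK-FREE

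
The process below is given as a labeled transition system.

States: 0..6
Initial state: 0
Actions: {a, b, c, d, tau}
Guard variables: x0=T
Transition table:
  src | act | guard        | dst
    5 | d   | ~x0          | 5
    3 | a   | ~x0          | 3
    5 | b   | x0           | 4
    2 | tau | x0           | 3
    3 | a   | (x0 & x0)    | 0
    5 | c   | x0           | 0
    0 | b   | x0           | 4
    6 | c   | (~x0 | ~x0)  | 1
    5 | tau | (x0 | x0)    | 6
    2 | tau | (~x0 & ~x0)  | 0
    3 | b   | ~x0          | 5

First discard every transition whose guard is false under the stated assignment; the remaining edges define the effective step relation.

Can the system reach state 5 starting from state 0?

Answer: UNREACHABLE

Analysis:
6 transition(s) survive guard evaluation.
depth 0: {0}
depth 1: {4}  now seen {0,4}
Reachable = {0,4}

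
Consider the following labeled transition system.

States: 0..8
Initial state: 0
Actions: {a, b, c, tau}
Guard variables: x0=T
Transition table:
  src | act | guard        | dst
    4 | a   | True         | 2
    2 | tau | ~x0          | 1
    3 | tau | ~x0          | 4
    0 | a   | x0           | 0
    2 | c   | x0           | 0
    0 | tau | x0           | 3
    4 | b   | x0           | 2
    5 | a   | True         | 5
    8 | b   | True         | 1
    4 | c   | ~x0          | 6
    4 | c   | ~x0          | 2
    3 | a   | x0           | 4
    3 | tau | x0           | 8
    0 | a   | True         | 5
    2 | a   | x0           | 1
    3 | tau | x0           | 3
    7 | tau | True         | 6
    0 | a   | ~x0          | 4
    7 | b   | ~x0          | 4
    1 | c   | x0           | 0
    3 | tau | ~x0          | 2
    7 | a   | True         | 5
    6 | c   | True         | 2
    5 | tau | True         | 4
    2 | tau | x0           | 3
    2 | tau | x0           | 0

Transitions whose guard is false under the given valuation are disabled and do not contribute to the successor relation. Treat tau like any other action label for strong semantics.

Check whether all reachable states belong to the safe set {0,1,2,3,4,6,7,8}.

Answer: INVARIANT VIOLATED at state 5

Trace:
Inv-set: {0,1,2,3,4,6,7,8}
Reachable = {0,1,2,3,4,5,8}
  0: ok
  1: ok
  2: ok
  3: ok
  4: ok
  5: outside
  8: ok
counterexample path to 5: a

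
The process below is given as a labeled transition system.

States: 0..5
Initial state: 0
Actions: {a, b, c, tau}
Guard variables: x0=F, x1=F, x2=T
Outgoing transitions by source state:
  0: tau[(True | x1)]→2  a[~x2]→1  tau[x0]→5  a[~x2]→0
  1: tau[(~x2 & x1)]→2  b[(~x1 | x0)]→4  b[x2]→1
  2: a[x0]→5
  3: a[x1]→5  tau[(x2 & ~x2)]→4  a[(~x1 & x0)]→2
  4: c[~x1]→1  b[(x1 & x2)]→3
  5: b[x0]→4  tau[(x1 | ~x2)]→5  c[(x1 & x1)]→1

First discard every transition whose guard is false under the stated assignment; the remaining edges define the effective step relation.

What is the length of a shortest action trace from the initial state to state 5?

Answer: UNREACHABLE

Trace:
BFS to 5:
  L0 = {0}
  L1 = {2}
5 never appears.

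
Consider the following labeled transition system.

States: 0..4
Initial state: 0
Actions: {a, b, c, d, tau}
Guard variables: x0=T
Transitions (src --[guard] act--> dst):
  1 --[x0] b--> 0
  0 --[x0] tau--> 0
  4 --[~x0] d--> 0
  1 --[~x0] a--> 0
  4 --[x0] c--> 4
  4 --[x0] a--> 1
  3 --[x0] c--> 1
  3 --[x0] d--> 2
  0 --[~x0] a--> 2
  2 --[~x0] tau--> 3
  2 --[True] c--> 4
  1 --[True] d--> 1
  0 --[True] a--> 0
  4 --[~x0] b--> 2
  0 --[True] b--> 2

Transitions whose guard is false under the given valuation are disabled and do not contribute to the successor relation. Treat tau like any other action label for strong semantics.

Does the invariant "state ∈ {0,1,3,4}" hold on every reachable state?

Answer: INVARIANT VIOLATED at state 2

Trace:
Inv-set: {0,1,3,4}
Reachable = {0,1,2,4}
  0: ✓
  1: ✓
  2: VIOLATES
  4: ✓
counterexample path to 2: b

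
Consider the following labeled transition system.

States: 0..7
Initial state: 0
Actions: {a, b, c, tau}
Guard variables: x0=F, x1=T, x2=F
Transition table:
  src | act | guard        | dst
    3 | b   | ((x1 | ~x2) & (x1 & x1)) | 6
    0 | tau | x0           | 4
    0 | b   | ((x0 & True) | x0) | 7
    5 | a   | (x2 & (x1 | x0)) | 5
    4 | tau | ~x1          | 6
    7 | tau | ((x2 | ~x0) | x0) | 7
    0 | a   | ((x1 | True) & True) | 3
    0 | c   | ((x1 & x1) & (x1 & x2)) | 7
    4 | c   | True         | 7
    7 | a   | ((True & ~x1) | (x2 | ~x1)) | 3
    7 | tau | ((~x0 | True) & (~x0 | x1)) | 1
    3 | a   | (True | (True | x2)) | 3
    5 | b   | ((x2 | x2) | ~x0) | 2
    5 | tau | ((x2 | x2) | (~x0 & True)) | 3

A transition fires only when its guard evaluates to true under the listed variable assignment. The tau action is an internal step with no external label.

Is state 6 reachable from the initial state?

After dropping false guards: 8 live edges.
Layer 0: {0}
Layer 1: {3}  now seen {0,3}
Layer 2: {6}  now seen {0,3,6}
Reachable = {0,3,6}
Path to 6: a·b

Answer: REACHABLE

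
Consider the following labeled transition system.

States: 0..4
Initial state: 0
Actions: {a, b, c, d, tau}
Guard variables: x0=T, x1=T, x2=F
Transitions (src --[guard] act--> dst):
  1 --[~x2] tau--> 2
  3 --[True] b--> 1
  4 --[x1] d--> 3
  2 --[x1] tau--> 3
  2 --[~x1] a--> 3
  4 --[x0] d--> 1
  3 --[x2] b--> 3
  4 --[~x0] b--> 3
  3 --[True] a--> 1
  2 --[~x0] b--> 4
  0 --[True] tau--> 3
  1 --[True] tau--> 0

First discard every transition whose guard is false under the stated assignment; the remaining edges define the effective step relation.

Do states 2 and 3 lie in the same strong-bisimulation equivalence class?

Answer: NOT BISIMILAR

Trace:
Refine partition for ~:
  π0 = {{0,1,2,3,4}}
  π1 = {{0,1,2},{3},{4}}
  π2 = {{0,2},{1},{3},{4}}
stable after 3 split(s): 4 block(s)
[2]={0,2}  [3]={3}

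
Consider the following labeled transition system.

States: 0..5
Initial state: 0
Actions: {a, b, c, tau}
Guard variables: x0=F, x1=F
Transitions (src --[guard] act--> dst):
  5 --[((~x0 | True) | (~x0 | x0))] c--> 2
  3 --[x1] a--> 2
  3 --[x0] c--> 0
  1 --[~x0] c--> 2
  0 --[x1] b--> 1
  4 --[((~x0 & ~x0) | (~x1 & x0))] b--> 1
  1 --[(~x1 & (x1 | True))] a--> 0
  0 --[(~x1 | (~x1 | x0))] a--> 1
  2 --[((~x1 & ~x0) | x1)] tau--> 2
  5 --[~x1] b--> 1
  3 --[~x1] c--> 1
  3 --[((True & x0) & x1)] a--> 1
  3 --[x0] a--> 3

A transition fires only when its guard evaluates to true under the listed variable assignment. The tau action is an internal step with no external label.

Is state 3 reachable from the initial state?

Answer: UNREACHABLE

Working:
After dropping false guards: 8 live edges.
depth 0: {0}
depth 1: {1}  cumulative {0,1}
depth 2: {2}  cumulative {0,1,2}
Reachable = {0,1,2}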